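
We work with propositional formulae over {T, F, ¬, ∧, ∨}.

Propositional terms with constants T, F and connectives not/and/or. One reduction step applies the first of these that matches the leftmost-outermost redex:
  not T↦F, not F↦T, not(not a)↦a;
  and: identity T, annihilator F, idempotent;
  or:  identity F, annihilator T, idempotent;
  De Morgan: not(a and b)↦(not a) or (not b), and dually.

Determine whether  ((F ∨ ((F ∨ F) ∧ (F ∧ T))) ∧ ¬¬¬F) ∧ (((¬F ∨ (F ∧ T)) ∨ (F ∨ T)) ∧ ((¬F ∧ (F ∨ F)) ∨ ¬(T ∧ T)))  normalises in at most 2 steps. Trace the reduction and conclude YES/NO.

  start: ((F ∨ ((F ∨ F) ∧ (F ∧ T))) ∧ ¬¬¬F) ∧ (((¬F ∨ (F ∧ T)) ∨ (F ∨ T)) ∧ ((¬F ∧ (F ∨ F)) ∨ ¬(T ∧ T)))
  →1  (((F ∨ F) ∧ (F ∧ T)) ∧ ¬¬¬F) ∧ (((¬F ∨ (F ∧ T)) ∨ (F ∨ T)) ∧ ((¬F ∧ (F ∨ F)) ∨ ¬(T ∧ T)))
  →2  ((F ∧ (F ∧ T)) ∧ ¬¬¬F) ∧ (((¬F ∨ (F ∧ T)) ∨ (F ∨ T)) ∧ ((¬F ∧ (F ∨ F)) ∨ ¬(T ∧ T)))

Answer: NO — after 2 steps the term is ((F ∧ (F ∧ T)) ∧ ¬¬¬F) ∧ (((¬F ∨ (F ∧ T)) ∨ (F ∨ T)) ∧ ((¬F ∧ (F ∨ F)) ∨ ¬(T ∧ T))), not yet normal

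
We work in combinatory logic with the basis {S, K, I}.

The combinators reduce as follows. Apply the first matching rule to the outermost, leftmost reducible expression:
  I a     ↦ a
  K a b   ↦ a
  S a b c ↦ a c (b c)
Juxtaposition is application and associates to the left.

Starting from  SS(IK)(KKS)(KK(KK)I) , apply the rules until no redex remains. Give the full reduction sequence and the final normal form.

  start: SS(IK)(KKS)(KK(KK)I)
  →1  S(KKS)(IK(KKS))(KK(KK)I)
  →2  KKS(KK(KK)I)(IK(KKS)(KK(KK)I))
  →3  K(KK(KK)I)(IK(KKS)(KK(KK)I))
  →4  KK(KK)I
  →5  KI

Answer: normal form = KI  (in 5 steps)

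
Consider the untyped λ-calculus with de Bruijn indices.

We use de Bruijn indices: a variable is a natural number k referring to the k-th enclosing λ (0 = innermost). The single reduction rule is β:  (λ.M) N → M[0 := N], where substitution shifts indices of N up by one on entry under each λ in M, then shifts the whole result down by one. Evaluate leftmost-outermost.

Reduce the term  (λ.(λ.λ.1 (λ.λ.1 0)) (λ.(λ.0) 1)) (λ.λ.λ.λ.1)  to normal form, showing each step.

Answer: normal form = λ.λ.λ.λ.λ.1  (in 4 steps)

Derivation:
  start: (λ.(λ.λ.1 (λ.λ.1 0)) (λ.(λ.0) 1)) (λ.λ.λ.λ.1)
  [1] (λ.λ.1 (λ.λ.1 0)) (λ.(λ.0) (λ.λ.λ.λ.1))
  [2] λ.(λ.(λ.0) (λ.λ.λ.λ.1)) (λ.λ.1 0)
  [3] λ.(λ.0) (λ.λ.λ.λ.1)
  [4] λ.λ.λ.λ.λ.1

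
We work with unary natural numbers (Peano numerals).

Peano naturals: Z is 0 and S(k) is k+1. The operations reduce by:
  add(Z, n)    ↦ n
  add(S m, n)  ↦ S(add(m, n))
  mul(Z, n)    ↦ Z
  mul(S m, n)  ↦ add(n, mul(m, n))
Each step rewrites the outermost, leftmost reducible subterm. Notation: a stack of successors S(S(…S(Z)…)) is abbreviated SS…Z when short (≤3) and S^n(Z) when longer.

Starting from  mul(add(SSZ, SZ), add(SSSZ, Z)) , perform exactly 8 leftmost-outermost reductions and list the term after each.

Answer: after 8 steps: S(S(S(add(add(Z, Z), mul(add(SZ, SZ), add(SSSZ, Z))))))

Derivation:
  start: mul(add(SSZ, SZ), add(SSSZ, Z))
  [1] mul(S(add(SZ, SZ)), add(SSSZ, Z))
  [2] add(add(SSSZ, Z), mul(add(SZ, SZ), add(SSSZ, Z)))
  [3] add(S(add(SSZ, Z)), mul(add(SZ, SZ), add(SSSZ, Z)))
  [4] S(add(add(SSZ, Z), mul(add(SZ, SZ), add(SSSZ, Z))))
  [5] S(add(S(add(SZ, Z)), mul(add(SZ, SZ), add(SSSZ, Z))))
  [6] S(S(add(add(SZ, Z), mul(add(SZ, SZ), add(SSSZ, Z)))))
  [7] S(S(add(S(add(Z, Z)), mul(add(SZ, SZ), add(SSSZ, Z)))))
  [8] S(S(S(add(add(Z, Z), mul(add(SZ, SZ), add(SSSZ, Z))))))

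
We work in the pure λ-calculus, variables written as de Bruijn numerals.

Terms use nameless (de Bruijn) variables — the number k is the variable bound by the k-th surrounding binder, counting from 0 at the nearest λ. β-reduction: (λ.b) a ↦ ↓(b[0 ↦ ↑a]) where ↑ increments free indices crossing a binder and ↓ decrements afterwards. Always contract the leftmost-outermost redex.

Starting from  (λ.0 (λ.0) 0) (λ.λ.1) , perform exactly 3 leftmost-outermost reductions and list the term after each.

Answer: after 3 steps: λ.0

Reduction:
  start: (λ.0 (λ.0) 0) (λ.λ.1)
  →1  (λ.λ.1) (λ.0) (λ.λ.1)
  →2  (λ.λ.0) (λ.λ.1)
  →3  λ.0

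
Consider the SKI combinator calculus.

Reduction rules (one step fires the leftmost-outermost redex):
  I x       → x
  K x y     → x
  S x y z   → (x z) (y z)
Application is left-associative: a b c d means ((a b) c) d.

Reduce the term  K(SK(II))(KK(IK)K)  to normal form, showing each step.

  start: K(SK(II))(KK(IK)K)
  →1  SK(II)
  →2  SKI

Answer: normal form = SKI  (in 2 steps)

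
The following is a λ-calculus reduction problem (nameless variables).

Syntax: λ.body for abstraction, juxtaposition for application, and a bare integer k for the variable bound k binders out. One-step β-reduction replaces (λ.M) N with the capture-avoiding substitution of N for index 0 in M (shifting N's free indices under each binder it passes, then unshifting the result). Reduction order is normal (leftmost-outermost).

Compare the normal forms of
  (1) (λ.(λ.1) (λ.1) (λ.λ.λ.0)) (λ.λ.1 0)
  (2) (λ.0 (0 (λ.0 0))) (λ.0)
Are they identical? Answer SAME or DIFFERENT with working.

Term A:
  start: (λ.(λ.1) (λ.1) (λ.λ.λ.0)) (λ.λ.1 0)
  →1  (λ.λ.λ.1 0) (λ.λ.λ.1 0) (λ.λ.λ.0)
  →2  (λ.λ.1 0) (λ.λ.λ.0)
  →3  λ.(λ.λ.λ.0) 0
  →4  λ.λ.λ.0

Term B:
  start: (λ.0 (0 (λ.0 0))) (λ.0)
  →1  (λ.0) ((λ.0) (λ.0 0))
  →2  (λ.0) (λ.0 0)
  →3  λ.0 0

Answer: DIFFERENT — A ⇓ λ.λ.λ.0, B ⇓ λ.0 0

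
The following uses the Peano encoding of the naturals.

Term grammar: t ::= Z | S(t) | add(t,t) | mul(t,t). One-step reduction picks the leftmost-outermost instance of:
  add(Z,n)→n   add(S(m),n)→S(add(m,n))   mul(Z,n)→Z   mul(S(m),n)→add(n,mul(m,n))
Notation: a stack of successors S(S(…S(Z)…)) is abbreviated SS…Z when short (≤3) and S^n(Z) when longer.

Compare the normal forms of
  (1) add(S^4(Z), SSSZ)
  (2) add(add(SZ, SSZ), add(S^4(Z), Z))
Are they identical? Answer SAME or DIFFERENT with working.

Answer: SAME — A ⇓ S^7(Z), B ⇓ S^7(Z)

Reduction:
Term A:
  start: add(S^4(Z), SSSZ)
  [1] S(add(SSSZ, SSSZ))
  [2] S(S(add(SSZ, SSSZ)))
  [3] S(S(S(add(SZ, SSSZ))))
  [4] S(S(S(S(add(Z, SSSZ)))))
  [5] S^7(Z)

Term B:
  start: add(add(SZ, SSZ), add(S^4(Z), Z))
  [1] add(S(add(Z, SSZ)), add(S^4(Z), Z))
  [2] S(add(add(Z, SSZ), add(S^4(Z), Z)))
  [3] S(add(SSZ, add(S^4(Z), Z)))
  [4] S(S(add(SZ, add(S^4(Z), Z))))
  [5] S(S(S(add(Z, add(S^4(Z), Z)))))
  [6] S(S(S(add(S^4(Z), Z))))
  [7] S(S(S(S(add(SSSZ, Z)))))
  [8] S(S(S(S(S(add(SSZ, Z))))))
  [9] S(S(S(S(S(S(add(SZ, Z)))))))
  [10] S(S(S(S(S(S(S(add(Z, Z))))))))
  [11] S^7(Z)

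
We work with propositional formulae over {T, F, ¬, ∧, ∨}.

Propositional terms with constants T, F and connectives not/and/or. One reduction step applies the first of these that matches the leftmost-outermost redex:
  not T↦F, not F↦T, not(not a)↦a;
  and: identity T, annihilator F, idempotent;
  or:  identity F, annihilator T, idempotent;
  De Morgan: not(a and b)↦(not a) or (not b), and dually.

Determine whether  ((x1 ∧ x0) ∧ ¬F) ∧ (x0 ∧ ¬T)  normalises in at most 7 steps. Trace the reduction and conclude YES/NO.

  start: ((x1 ∧ x0) ∧ ¬F) ∧ (x0 ∧ ¬T)
  step 1: ((x1 ∧ x0) ∧ T) ∧ (x0 ∧ ¬T)
  step 2: (x1 ∧ x0) ∧ (x0 ∧ ¬T)
  step 3: (x1 ∧ x0) ∧ (x0 ∧ F)
  step 4: (x1 ∧ x0) ∧ F
  step 5: F

Answer: YES — reaches normal form F in 5 ≤ 7 steps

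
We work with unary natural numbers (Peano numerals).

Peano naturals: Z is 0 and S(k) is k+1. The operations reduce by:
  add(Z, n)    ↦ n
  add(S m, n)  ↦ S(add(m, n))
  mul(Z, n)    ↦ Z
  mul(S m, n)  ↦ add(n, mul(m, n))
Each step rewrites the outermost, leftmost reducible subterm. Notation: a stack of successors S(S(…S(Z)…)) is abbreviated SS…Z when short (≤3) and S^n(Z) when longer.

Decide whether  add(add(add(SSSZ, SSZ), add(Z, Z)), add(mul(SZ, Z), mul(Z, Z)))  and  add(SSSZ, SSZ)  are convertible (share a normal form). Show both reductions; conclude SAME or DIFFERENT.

Answer: SAME — A ⇓ S^5(Z), B ⇓ S^5(Z)

Reduction:
Term A:
  start: add(add(add(SSSZ, SSZ), add(Z, Z)), add(mul(SZ, Z), mul(Z, Z)))
  [1] add(add(S(add(SSZ, SSZ)), add(Z, Z)), add(mul(SZ, Z), mul(Z, Z)))
  [2] add(S(add(add(SSZ, SSZ), add(Z, Z))), add(mul(SZ, Z), mul(Z, Z)))
  [3] S(add(add(add(SSZ, SSZ), add(Z, Z)), add(mul(SZ, Z), mul(Z, Z))))
  [4] S(add(add(S(add(SZ, SSZ)), add(Z, Z)), add(mul(SZ, Z), mul(Z, Z))))
  [5] S(add(S(add(add(SZ, SSZ), add(Z, Z))), add(mul(SZ, Z), mul(Z, Z))))
  [6] S(S(add(add(add(SZ, SSZ), add(Z, Z)), add(mul(SZ, Z), mul(Z, Z)))))
  [7] S(S(add(add(S(add(Z, SSZ)), add(Z, Z)), add(mul(SZ, Z), mul(Z, Z)))))
  [8] S(S(add(S(add(add(Z, SSZ), add(Z, Z))), add(mul(SZ, Z), mul(Z, Z)))))
  [9] S(S(S(add(add(add(Z, SSZ), add(Z, Z)), add(mul(SZ, Z), mul(Z, Z))))))
  [10] S(S(S(add(add(SSZ, add(Z, Z)), add(mul(SZ, Z), mul(Z, Z))))))
  [11] S(S(S(add(S(add(SZ, add(Z, Z))), add(mul(SZ, Z), mul(Z, Z))))))
  [12] S(S(S(S(add(add(SZ, add(Z, Z)), add(mul(SZ, Z), mul(Z, Z)))))))
  [13] S(S(S(S(add(S(add(Z, add(Z, Z))), add(mul(SZ, Z), mul(Z, Z)))))))
  [14] S(S(S(S(S(add(add(Z, add(Z, Z)), add(mul(SZ, Z), mul(Z, Z))))))))
  [15] S(S(S(S(S(add(add(Z, Z), add(mul(SZ, Z), mul(Z, Z))))))))
  [16] S(S(S(S(S(add(Z, add(mul(SZ, Z), mul(Z, Z))))))))
  [17] S(S(S(S(S(add(mul(SZ, Z), mul(Z, Z)))))))
  [18] S(S(S(S(S(add(add(Z, mul(Z, Z)), mul(Z, Z)))))))
  [19] S(S(S(S(S(add(mul(Z, Z), mul(Z, Z)))))))
  [20] S(S(S(S(S(add(Z, mul(Z, Z)))))))
  [21] S(S(S(S(S(mul(Z, Z))))))
  [22] S^5(Z)

Term B:
  start: add(SSSZ, SSZ)
  [1] S(add(SSZ, SSZ))
  [2] S(S(add(SZ, SSZ)))
  [3] S(S(S(add(Z, SSZ))))
  [4] S^5(Z)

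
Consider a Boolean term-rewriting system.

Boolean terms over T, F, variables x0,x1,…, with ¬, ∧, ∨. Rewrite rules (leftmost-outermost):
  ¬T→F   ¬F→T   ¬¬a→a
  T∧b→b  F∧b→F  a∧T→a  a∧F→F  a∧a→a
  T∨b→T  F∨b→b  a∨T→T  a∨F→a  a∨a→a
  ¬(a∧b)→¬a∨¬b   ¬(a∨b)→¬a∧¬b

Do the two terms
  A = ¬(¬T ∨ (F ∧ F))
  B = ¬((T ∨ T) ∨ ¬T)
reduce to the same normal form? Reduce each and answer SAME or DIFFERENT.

Answer: DIFFERENT — A ⇓ T, B ⇓ F

Reduction:
Term A:
  start: ¬(¬T ∨ (F ∧ F))
  →1  ¬¬T ∧ ¬(F ∧ F)
  →2  T ∧ ¬(F ∧ F)
  →3  ¬(F ∧ F)
  →4  ¬F ∨ ¬F
  →5  ¬F
  →6  T

Term B:
  start: ¬((T ∨ T) ∨ ¬T)
  →1  ¬(T ∨ T) ∧ ¬¬T
  →2  (¬T ∧ ¬T) ∧ ¬¬T
  →3  ¬T ∧ ¬¬T
  →4  F ∧ ¬¬T
  →5  F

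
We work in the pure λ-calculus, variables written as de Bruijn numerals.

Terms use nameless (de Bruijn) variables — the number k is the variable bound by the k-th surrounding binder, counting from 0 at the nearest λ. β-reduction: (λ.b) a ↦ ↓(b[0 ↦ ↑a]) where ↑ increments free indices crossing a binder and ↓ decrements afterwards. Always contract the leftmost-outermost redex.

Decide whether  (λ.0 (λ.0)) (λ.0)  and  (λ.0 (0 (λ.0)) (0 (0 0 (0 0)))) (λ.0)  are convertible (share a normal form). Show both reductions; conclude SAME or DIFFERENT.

Term A:
  start: (λ.0 (λ.0)) (λ.0)
  →1  (λ.0) (λ.0)
  →2  λ.0

Term B:
  start: (λ.0 (0 (λ.0)) (0 (0 0 (0 0)))) (λ.0)
  →1  (λ.0) ((λ.0) (λ.0)) ((λ.0) ((λ.0) (λ.0) ((λ.0) (λ.0))))
  →2  (λ.0) (λ.0) ((λ.0) ((λ.0) (λ.0) ((λ.0) (λ.0))))
  →3  (λ.0) ((λ.0) ((λ.0) (λ.0) ((λ.0) (λ.0))))
  →4  (λ.0) ((λ.0) (λ.0) ((λ.0) (λ.0)))
  →5  (λ.0) (λ.0) ((λ.0) (λ.0))
  →6  (λ.0) ((λ.0) (λ.0))
  →7  (λ.0) (λ.0)
  →8  λ.0

Answer: SAME — A ⇓ λ.0, B ⇓ λ.0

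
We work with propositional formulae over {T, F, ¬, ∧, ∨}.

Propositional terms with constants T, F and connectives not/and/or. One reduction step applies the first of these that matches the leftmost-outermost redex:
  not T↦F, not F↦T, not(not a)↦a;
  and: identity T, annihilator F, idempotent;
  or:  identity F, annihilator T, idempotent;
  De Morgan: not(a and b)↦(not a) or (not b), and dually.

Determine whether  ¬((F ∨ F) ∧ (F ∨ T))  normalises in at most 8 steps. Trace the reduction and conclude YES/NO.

  start: ¬((F ∨ F) ∧ (F ∨ T))
  →1  ¬(F ∨ F) ∨ ¬(F ∨ T)
  →2  (¬F ∧ ¬F) ∨ ¬(F ∨ T)
  →3  ¬F ∨ ¬(F ∨ T)
  →4  T ∨ ¬(F ∨ T)
  →5  T

Answer: YES — reaches normal form T in 5 ≤ 8 steps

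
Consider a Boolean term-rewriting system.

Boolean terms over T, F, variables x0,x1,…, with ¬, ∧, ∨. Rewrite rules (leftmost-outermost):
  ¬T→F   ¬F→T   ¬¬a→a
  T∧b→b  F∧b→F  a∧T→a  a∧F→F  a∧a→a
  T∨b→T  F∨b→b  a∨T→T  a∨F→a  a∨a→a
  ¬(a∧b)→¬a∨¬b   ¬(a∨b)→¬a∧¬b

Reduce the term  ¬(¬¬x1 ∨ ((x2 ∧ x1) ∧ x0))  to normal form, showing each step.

Answer: normal form = ¬x1 ∧ ((¬x2 ∨ ¬x1) ∨ ¬x0)  (in 4 steps)

Working:
  start: ¬(¬¬x1 ∨ ((x2 ∧ x1) ∧ x0))
  [1] ¬¬¬x1 ∧ ¬((x2 ∧ x1) ∧ x0)
  [2] ¬x1 ∧ ¬((x2 ∧ x1) ∧ x0)
  [3] ¬x1 ∧ (¬(x2 ∧ x1) ∨ ¬x0)
  [4] ¬x1 ∧ ((¬x2 ∨ ¬x1) ∨ ¬x0)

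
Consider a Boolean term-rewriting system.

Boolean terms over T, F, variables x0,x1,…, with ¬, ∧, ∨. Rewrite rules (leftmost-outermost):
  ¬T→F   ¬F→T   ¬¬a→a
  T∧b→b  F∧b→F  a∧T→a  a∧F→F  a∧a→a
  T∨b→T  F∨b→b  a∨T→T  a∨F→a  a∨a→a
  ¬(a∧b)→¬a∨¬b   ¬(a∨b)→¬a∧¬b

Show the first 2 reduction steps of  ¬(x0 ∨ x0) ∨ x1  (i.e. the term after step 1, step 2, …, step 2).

  start: ¬(x0 ∨ x0) ∨ x1
  [1] (¬x0 ∧ ¬x0) ∨ x1
  [2] ¬x0 ∨ x1

Answer: after 2 steps: ¬x0 ∨ x1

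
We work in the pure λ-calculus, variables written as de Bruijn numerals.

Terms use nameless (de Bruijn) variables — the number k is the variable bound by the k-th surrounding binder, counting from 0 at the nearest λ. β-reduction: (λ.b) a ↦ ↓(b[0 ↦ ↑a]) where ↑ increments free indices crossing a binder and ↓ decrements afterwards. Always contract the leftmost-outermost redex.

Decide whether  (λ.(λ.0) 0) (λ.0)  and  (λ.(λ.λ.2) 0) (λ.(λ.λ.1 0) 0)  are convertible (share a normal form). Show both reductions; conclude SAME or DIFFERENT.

Answer: DIFFERENT — A ⇓ λ.0, B ⇓ λ.λ.λ.1 0

Working:
Term A:
  start: (λ.(λ.0) 0) (λ.0)
  step 1: (λ.0) (λ.0)
  step 2: λ.0

Term B:
  start: (λ.(λ.λ.2) 0) (λ.(λ.λ.1 0) 0)
  step 1: (λ.λ.λ.(λ.λ.1 0) 0) (λ.(λ.λ.1 0) 0)
  step 2: λ.λ.(λ.λ.1 0) 0
  step 3: λ.λ.λ.1 0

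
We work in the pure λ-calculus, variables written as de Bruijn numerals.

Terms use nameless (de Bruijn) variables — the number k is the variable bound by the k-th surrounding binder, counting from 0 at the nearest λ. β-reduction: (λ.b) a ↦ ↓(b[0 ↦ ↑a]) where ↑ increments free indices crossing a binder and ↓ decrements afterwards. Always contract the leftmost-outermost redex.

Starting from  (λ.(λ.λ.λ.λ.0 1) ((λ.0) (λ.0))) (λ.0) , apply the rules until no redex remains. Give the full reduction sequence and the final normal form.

Answer: normal form = λ.λ.λ.0 1  (in 2 steps)

Derivation:
  start: (λ.(λ.λ.λ.λ.0 1) ((λ.0) (λ.0))) (λ.0)
  →1  (λ.λ.λ.λ.0 1) ((λ.0) (λ.0))
  →2  λ.λ.λ.0 1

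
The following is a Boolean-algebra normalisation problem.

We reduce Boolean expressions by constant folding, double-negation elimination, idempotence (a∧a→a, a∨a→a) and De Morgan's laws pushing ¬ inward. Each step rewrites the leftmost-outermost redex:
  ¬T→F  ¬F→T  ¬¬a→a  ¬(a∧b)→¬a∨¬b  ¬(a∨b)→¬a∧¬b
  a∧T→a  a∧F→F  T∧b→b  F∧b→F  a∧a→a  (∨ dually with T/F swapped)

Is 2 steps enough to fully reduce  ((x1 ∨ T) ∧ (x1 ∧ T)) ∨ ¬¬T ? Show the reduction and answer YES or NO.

  start: ((x1 ∨ T) ∧ (x1 ∧ T)) ∨ ¬¬T
  step 1: (T ∧ (x1 ∧ T)) ∨ ¬¬T
  step 2: (x1 ∧ T) ∨ ¬¬T

Answer: NO — after 2 steps the term is (x1 ∧ T) ∨ ¬¬T, not yet normal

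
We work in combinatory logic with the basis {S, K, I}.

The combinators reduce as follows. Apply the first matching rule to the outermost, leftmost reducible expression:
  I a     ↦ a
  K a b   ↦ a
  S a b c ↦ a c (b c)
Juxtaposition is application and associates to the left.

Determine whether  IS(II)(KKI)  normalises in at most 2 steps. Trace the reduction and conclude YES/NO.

Answer: NO — after 2 steps the term is SI(KKI), not yet normal

Derivation:
  start: IS(II)(KKI)
  →1  S(II)(KKI)
  →2  SI(KKI)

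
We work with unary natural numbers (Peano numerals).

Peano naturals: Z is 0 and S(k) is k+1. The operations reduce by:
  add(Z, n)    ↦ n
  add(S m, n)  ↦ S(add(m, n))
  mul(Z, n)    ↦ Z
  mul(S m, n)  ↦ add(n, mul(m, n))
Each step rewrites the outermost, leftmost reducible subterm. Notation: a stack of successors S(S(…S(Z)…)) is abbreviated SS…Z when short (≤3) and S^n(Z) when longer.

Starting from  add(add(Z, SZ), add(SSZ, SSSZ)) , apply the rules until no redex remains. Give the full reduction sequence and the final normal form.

  start: add(add(Z, SZ), add(SSZ, SSSZ))
  →1  add(SZ, add(SSZ, SSSZ))
  →2  S(add(Z, add(SSZ, SSSZ)))
  →3  S(add(SSZ, SSSZ))
  →4  S(S(add(SZ, SSSZ)))
  →5  S(S(S(add(Z, SSSZ))))
  →6  S^6(Z)

Answer: normal form = S^6(Z)  (in 6 steps)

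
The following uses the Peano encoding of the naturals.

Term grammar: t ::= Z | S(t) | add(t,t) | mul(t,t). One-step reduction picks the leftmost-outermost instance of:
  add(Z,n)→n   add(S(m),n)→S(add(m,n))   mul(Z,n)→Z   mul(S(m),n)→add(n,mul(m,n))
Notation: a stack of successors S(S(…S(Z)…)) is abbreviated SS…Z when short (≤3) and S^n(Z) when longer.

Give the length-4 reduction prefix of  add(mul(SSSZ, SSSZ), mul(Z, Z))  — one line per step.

Answer: after 4 steps: S(add(S(add(SZ, mul(SSZ, SSSZ))), mul(Z, Z)))

Reduction:
  start: add(mul(SSSZ, SSSZ), mul(Z, Z))
  step 1: add(add(SSSZ, mul(SSZ, SSSZ)), mul(Z, Z))
  step 2: add(S(add(SSZ, mul(SSZ, SSSZ))), mul(Z, Z))
  step 3: S(add(add(SSZ, mul(SSZ, SSSZ)), mul(Z, Z)))
  step 4: S(add(S(add(SZ, mul(SSZ, SSSZ))), mul(Z, Z)))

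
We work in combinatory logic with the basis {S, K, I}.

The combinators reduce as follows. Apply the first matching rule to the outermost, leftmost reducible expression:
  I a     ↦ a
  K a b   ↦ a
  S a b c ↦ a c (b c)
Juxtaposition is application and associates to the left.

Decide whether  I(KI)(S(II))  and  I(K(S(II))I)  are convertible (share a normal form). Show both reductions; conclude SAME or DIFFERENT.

Term A:
  start: I(KI)(S(II))
  [1] KI(S(II))
  [2] I

Term B:
  start: I(K(S(II))I)
  [1] K(S(II))I
  [2] S(II)
  [3] SI

Answer: DIFFERENT — A ⇓ I, B ⇓ SI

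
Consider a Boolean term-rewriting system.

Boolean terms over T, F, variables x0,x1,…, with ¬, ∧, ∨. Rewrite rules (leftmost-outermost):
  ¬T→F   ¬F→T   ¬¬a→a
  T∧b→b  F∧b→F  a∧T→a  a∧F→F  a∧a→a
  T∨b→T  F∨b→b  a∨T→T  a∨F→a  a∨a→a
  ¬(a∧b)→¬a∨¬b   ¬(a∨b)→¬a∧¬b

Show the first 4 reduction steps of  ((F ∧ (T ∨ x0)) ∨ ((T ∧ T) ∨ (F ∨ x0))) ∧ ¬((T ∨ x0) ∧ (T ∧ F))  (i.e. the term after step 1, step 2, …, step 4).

Answer: after 4 steps: T ∧ ¬((T ∨ x0) ∧ (T ∧ F))

Reduction:
  start: ((F ∧ (T ∨ x0)) ∨ ((T ∧ T) ∨ (F ∨ x0))) ∧ ¬((T ∨ x0) ∧ (T ∧ F))
  step 1: (F ∨ ((T ∧ T) ∨ (F ∨ x0))) ∧ ¬((T ∨ x0) ∧ (T ∧ F))
  step 2: ((T ∧ T) ∨ (F ∨ x0)) ∧ ¬((T ∨ x0) ∧ (T ∧ F))
  step 3: (T ∨ (F ∨ x0)) ∧ ¬((T ∨ x0) ∧ (T ∧ F))
  step 4: T ∧ ¬((T ∨ x0) ∧ (T ∧ F))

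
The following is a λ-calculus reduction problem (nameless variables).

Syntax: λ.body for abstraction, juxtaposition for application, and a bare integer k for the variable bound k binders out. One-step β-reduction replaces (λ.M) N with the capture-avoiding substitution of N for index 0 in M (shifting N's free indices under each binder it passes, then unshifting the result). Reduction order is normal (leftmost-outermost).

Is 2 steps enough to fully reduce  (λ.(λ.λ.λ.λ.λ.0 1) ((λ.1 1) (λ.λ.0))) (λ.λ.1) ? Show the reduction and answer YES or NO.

  start: (λ.(λ.λ.λ.λ.λ.0 1) ((λ.1 1) (λ.λ.0))) (λ.λ.1)
  [1] (λ.λ.λ.λ.λ.0 1) ((λ.(λ.λ.1) (λ.λ.1)) (λ.λ.0))
  [2] λ.λ.λ.λ.0 1

Answer: YES — reaches normal form λ.λ.λ.λ.0 1 in 2 ≤ 2 steps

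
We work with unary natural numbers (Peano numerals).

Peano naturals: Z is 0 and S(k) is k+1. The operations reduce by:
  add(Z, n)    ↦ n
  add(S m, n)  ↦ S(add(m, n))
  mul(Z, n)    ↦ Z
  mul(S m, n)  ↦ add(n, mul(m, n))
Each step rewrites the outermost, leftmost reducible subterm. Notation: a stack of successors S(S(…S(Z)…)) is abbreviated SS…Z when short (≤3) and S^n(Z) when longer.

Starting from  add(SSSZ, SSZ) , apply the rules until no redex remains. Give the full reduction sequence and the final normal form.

Answer: normal form = S^5(Z)  (in 4 steps)

Working:
  start: add(SSSZ, SSZ)
  step 1: S(add(SSZ, SSZ))
  step 2: S(S(add(SZ, SSZ)))
  step 3: S(S(S(add(Z, SSZ))))
  step 4: S^5(Z)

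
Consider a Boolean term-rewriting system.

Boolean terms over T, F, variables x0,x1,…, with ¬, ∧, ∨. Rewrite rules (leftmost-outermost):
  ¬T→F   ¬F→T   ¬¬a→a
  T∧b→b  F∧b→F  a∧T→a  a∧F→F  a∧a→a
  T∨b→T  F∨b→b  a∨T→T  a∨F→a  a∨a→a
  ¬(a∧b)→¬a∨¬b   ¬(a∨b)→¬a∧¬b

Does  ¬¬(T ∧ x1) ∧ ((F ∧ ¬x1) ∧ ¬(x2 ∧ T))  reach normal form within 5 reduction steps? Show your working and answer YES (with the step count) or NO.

Answer: YES — reaches normal form F in 5 ≤ 5 steps

Derivation:
  start: ¬¬(T ∧ x1) ∧ ((F ∧ ¬x1) ∧ ¬(x2 ∧ T))
  →1  (T ∧ x1) ∧ ((F ∧ ¬x1) ∧ ¬(x2 ∧ T))
  →2  x1 ∧ ((F ∧ ¬x1) ∧ ¬(x2 ∧ T))
  →3  x1 ∧ (F ∧ ¬(x2 ∧ T))
  →4  x1 ∧ F
  →5  F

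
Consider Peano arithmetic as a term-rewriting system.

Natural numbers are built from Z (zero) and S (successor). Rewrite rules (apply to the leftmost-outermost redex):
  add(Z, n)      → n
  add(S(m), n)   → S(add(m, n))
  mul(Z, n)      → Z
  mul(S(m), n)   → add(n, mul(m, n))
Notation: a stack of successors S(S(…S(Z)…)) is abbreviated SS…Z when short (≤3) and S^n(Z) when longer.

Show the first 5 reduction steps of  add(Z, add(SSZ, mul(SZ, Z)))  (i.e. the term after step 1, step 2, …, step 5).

Answer: after 5 steps: S(S(add(Z, mul(Z, Z))))

Reduction:
  start: add(Z, add(SSZ, mul(SZ, Z)))
  [1] add(SSZ, mul(SZ, Z))
  [2] S(add(SZ, mul(SZ, Z)))
  [3] S(S(add(Z, mul(SZ, Z))))
  [4] S(S(mul(SZ, Z)))
  [5] S(S(add(Z, mul(Z, Z))))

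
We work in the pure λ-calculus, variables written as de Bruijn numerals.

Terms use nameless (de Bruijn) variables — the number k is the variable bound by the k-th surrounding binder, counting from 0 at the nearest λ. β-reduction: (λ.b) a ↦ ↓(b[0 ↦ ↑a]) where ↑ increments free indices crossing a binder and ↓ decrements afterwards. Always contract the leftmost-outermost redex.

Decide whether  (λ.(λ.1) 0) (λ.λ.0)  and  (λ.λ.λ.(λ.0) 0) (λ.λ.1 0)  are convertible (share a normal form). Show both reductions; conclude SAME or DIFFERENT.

Term A:
  start: (λ.(λ.1) 0) (λ.λ.0)
  [1] (λ.λ.λ.0) (λ.λ.0)
  [2] λ.λ.0

Term B:
  start: (λ.λ.λ.(λ.0) 0) (λ.λ.1 0)
  [1] λ.λ.(λ.0) 0
  [2] λ.λ.0

Answer: SAME — A ⇓ λ.λ.0, B ⇓ λ.λ.0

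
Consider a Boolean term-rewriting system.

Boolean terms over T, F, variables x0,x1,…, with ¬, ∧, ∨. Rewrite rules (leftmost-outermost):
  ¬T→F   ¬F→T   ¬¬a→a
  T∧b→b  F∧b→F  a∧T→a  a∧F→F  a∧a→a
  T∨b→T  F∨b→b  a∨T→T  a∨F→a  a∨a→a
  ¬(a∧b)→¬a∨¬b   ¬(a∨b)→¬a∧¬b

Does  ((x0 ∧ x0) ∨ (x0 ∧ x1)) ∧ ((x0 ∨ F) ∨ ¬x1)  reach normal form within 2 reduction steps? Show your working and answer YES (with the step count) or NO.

  start: ((x0 ∧ x0) ∨ (x0 ∧ x1)) ∧ ((x0 ∨ F) ∨ ¬x1)
  [1] (x0 ∨ (x0 ∧ x1)) ∧ ((x0 ∨ F) ∨ ¬x1)
  [2] (x0 ∨ (x0 ∧ x1)) ∧ (x0 ∨ ¬x1)

Answer: YES — reaches normal form (x0 ∨ (x0 ∧ x1)) ∧ (x0 ∨ ¬x1) in 2 ≤ 2 steps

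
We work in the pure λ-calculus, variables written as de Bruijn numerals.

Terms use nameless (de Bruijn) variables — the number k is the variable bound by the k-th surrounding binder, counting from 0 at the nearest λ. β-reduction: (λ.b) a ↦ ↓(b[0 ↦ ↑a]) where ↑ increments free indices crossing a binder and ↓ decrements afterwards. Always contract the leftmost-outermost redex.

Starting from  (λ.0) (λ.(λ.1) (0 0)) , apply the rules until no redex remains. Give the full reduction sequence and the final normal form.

  start: (λ.0) (λ.(λ.1) (0 0))
  [1] λ.(λ.1) (0 0)
  [2] λ.0

Answer: normal form = λ.0  (in 2 steps)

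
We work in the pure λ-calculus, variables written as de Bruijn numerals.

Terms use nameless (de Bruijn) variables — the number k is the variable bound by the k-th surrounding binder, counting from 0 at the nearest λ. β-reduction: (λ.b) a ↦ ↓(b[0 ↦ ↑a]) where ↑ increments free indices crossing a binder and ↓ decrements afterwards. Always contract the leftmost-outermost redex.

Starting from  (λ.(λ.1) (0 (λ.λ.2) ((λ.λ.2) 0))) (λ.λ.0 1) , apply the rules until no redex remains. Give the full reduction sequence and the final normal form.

  start: (λ.(λ.1) (0 (λ.λ.2) ((λ.λ.2) 0))) (λ.λ.0 1)
  [1] (λ.λ.λ.0 1) ((λ.λ.0 1) (λ.λ.λ.λ.0 1) ((λ.λ.λ.λ.0 1) (λ.λ.0 1)))
  [2] λ.λ.0 1

Answer: normal form = λ.λ.0 1  (in 2 steps)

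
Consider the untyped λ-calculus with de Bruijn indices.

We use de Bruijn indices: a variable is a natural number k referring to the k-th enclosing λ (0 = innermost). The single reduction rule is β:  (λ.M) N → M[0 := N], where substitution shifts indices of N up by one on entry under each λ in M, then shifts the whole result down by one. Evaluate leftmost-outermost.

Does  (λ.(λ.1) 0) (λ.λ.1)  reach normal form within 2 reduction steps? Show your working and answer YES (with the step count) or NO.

  start: (λ.(λ.1) 0) (λ.λ.1)
  step 1: (λ.λ.λ.1) (λ.λ.1)
  step 2: λ.λ.1

Answer: YES — reaches normal form λ.λ.1 in 2 ≤ 2 steps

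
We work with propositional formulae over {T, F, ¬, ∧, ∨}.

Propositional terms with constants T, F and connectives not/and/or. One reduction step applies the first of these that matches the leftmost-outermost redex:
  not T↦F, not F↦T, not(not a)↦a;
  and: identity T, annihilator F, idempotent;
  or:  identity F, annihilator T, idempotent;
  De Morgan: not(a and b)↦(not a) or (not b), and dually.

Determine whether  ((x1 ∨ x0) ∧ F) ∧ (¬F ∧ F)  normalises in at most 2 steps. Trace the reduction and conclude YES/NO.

Answer: YES — reaches normal form F in 2 ≤ 2 steps

Working:
  start: ((x1 ∨ x0) ∧ F) ∧ (¬F ∧ F)
  →1  F ∧ (¬F ∧ F)
  →2  F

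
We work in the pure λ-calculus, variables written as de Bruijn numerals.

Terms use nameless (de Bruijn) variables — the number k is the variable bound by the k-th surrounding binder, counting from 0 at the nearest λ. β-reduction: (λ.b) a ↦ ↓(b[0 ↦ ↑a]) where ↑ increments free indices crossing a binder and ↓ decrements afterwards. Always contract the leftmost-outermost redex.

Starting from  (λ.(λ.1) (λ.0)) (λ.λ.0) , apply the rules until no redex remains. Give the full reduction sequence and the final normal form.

  start: (λ.(λ.1) (λ.0)) (λ.λ.0)
  →1  (λ.λ.λ.0) (λ.0)
  →2  λ.λ.0

Answer: normal form = λ.λ.0  (in 2 steps)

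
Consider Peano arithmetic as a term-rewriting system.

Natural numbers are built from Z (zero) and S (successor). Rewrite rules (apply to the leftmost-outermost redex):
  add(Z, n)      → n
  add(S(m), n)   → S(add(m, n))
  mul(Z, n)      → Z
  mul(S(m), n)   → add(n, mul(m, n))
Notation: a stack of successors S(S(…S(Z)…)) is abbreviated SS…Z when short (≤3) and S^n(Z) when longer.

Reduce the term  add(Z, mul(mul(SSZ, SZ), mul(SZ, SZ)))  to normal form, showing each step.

  start: add(Z, mul(mul(SSZ, SZ), mul(SZ, SZ)))
  →1  mul(mul(SSZ, SZ), mul(SZ, SZ))
  →2  mul(add(SZ, mul(SZ, SZ)), mul(SZ, SZ))
  →3  mul(S(add(Z, mul(SZ, SZ))), mul(SZ, SZ))
  →4  add(mul(SZ, SZ), mul(add(Z, mul(SZ, SZ)), mul(SZ, SZ)))
  →5  add(add(SZ, mul(Z, SZ)), mul(add(Z, mul(SZ, SZ)), mul(SZ, SZ)))
  →6  add(S(add(Z, mul(Z, SZ))), mul(add(Z, mul(SZ, SZ)), mul(SZ, SZ)))
  →7  S(add(add(Z, mul(Z, SZ)), mul(add(Z, mul(SZ, SZ)), mul(SZ, SZ))))
  →8  S(add(mul(Z, SZ), mul(add(Z, mul(SZ, SZ)), mul(SZ, SZ))))
  →9  S(add(Z, mul(add(Z, mul(SZ, SZ)), mul(SZ, SZ))))
  →10  S(mul(add(Z, mul(SZ, SZ)), mul(SZ, SZ)))
  →11  S(mul(mul(SZ, SZ), mul(SZ, SZ)))
  →12  S(mul(add(SZ, mul(Z, SZ)), mul(SZ, SZ)))
  →13  S(mul(S(add(Z, mul(Z, SZ))), mul(SZ, SZ)))
  →14  S(add(mul(SZ, SZ), mul(add(Z, mul(Z, SZ)), mul(SZ, SZ))))
  →15  S(add(add(SZ, mul(Z, SZ)), mul(add(Z, mul(Z, SZ)), mul(SZ, SZ))))
  →16  S(add(S(add(Z, mul(Z, SZ))), mul(add(Z, mul(Z, SZ)), mul(SZ, SZ))))
  →17  S(S(add(add(Z, mul(Z, SZ)), mul(add(Z, mul(Z, SZ)), mul(SZ, SZ)))))
  →18  S(S(add(mul(Z, SZ), mul(add(Z, mul(Z, SZ)), mul(SZ, SZ)))))
  →19  S(S(add(Z, mul(add(Z, mul(Z, SZ)), mul(SZ, SZ)))))
  →20  S(S(mul(add(Z, mul(Z, SZ)), mul(SZ, SZ))))
  →21  S(S(mul(mul(Z, SZ), mul(SZ, SZ))))
  →22  S(S(mul(Z, mul(SZ, SZ))))
  →23  SSZ

Answer: normal form = SSZ  (in 23 steps)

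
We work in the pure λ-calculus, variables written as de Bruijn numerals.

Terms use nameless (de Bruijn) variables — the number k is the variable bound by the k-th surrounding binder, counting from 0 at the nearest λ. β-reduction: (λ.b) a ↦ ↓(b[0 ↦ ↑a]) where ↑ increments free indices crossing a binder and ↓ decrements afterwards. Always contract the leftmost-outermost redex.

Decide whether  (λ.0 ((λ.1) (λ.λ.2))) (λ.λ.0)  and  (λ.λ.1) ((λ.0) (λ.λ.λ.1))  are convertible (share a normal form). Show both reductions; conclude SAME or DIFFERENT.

Answer: DIFFERENT — A ⇓ λ.0, B ⇓ λ.λ.λ.λ.1

Reduction:
Term A:
  start: (λ.0 ((λ.1) (λ.λ.2))) (λ.λ.0)
  [1] (λ.λ.0) ((λ.λ.λ.0) (λ.λ.λ.λ.0))
  [2] λ.0

Term B:
  start: (λ.λ.1) ((λ.0) (λ.λ.λ.1))
  [1] λ.(λ.0) (λ.λ.λ.1)
  [2] λ.λ.λ.λ.1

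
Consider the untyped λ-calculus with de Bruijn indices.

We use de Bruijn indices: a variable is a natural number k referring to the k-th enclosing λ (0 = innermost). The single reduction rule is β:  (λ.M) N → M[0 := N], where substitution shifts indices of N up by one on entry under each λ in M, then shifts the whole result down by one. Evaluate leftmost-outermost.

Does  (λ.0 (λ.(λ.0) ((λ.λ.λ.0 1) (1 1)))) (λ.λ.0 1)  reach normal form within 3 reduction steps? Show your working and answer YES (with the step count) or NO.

  start: (λ.0 (λ.(λ.0) ((λ.λ.λ.0 1) (1 1)))) (λ.λ.0 1)
  →1  (λ.λ.0 1) (λ.(λ.0) ((λ.λ.λ.0 1) ((λ.λ.0 1) (λ.λ.0 1))))
  →2  λ.0 (λ.(λ.0) ((λ.λ.λ.0 1) ((λ.λ.0 1) (λ.λ.0 1))))
  →3  λ.0 (λ.(λ.λ.λ.0 1) ((λ.λ.0 1) (λ.λ.0 1)))

Answer: NO — after 3 steps the term is λ.0 (λ.(λ.λ.λ.0 1) ((λ.λ.0 1) (λ.λ.0 1))), not yet normal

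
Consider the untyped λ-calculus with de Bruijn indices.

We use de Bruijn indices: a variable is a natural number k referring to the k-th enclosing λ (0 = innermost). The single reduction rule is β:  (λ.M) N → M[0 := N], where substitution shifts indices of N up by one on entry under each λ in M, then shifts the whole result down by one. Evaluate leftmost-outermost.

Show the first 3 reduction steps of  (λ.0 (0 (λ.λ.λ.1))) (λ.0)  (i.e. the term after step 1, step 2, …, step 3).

Answer: after 3 steps: λ.λ.λ.1

Working:
  start: (λ.0 (0 (λ.λ.λ.1))) (λ.0)
  step 1: (λ.0) ((λ.0) (λ.λ.λ.1))
  step 2: (λ.0) (λ.λ.λ.1)
  step 3: λ.λ.λ.1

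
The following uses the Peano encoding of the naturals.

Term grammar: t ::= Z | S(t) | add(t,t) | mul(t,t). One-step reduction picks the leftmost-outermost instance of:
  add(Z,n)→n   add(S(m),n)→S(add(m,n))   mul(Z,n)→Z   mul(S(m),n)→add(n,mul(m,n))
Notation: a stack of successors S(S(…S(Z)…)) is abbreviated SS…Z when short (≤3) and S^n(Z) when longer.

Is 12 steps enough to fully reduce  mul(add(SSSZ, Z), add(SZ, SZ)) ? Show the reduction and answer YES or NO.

Answer: NO — after 12 steps the term is S(S(S(add(SZ, mul(add(SZ, Z), add(SZ, SZ)))))), not yet normal

Derivation:
  start: mul(add(SSSZ, Z), add(SZ, SZ))
  step 1: mul(S(add(SSZ, Z)), add(SZ, SZ))
  step 2: add(add(SZ, SZ), mul(add(SSZ, Z), add(SZ, SZ)))
  step 3: add(S(add(Z, SZ)), mul(add(SSZ, Z), add(SZ, SZ)))
  step 4: S(add(add(Z, SZ), mul(add(SSZ, Z), add(SZ, SZ))))
  step 5: S(add(SZ, mul(add(SSZ, Z), add(SZ, SZ))))
  step 6: S(S(add(Z, mul(add(SSZ, Z), add(SZ, SZ)))))
  step 7: S(S(mul(add(SSZ, Z), add(SZ, SZ))))
  step 8: S(S(mul(S(add(SZ, Z)), add(SZ, SZ))))
  step 9: S(S(add(add(SZ, SZ), mul(add(SZ, Z), add(SZ, SZ)))))
  step 10: S(S(add(S(add(Z, SZ)), mul(add(SZ, Z), add(SZ, SZ)))))
  step 11: S(S(S(add(add(Z, SZ), mul(add(SZ, Z), add(SZ, SZ))))))
  step 12: S(S(S(add(SZ, mul(add(SZ, Z), add(SZ, SZ))))))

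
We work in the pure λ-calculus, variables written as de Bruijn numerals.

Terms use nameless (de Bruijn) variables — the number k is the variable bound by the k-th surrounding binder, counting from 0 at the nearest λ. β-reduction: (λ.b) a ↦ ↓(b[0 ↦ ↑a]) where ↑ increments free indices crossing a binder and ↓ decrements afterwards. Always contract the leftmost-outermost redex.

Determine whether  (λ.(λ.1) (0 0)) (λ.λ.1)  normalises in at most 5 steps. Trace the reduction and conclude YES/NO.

Answer: YES — reaches normal form λ.λ.1 in 2 ≤ 5 steps

Derivation:
  start: (λ.(λ.1) (0 0)) (λ.λ.1)
  step 1: (λ.λ.λ.1) ((λ.λ.1) (λ.λ.1))
  step 2: λ.λ.1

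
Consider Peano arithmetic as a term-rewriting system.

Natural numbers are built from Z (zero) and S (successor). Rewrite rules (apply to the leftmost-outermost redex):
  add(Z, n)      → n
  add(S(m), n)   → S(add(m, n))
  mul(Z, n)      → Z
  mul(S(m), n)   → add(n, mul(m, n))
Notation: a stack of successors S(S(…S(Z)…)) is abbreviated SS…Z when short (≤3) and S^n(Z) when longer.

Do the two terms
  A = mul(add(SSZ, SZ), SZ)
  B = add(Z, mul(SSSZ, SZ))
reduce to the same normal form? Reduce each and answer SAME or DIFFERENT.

Answer: SAME — A ⇓ SSSZ, B ⇓ SSSZ

Reduction:
Term A:
  start: mul(add(SSZ, SZ), SZ)
  →1  mul(S(add(SZ, SZ)), SZ)
  →2  add(SZ, mul(add(SZ, SZ), SZ))
  →3  S(add(Z, mul(add(SZ, SZ), SZ)))
  →4  S(mul(add(SZ, SZ), SZ))
  →5  S(mul(S(add(Z, SZ)), SZ))
  →6  S(add(SZ, mul(add(Z, SZ), SZ)))
  →7  S(S(add(Z, mul(add(Z, SZ), SZ))))
  →8  S(S(mul(add(Z, SZ), SZ)))
  →9  S(S(mul(SZ, SZ)))
  →10  S(S(add(SZ, mul(Z, SZ))))
  →11  S(S(S(add(Z, mul(Z, SZ)))))
  →12  S(S(S(mul(Z, SZ))))
  →13  SSSZ

Term B:
  start: add(Z, mul(SSSZ, SZ))
  →1  mul(SSSZ, SZ)
  →2  add(SZ, mul(SSZ, SZ))
  →3  S(add(Z, mul(SSZ, SZ)))
  →4  S(mul(SSZ, SZ))
  →5  S(add(SZ, mul(SZ, SZ)))
  →6  S(S(add(Z, mul(SZ, SZ))))
  →7  S(S(mul(SZ, SZ)))
  →8  S(S(add(SZ, mul(Z, SZ))))
  →9  S(S(S(add(Z, mul(Z, SZ)))))
  →10  S(S(S(mul(Z, SZ))))
  →11  SSSZ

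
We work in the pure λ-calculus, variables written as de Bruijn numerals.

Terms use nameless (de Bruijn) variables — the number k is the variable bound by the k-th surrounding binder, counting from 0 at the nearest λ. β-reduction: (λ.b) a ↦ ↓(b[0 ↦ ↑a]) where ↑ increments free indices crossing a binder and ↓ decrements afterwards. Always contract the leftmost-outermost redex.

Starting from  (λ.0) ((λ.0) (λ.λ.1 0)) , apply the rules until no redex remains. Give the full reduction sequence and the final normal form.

  start: (λ.0) ((λ.0) (λ.λ.1 0))
  →1  (λ.0) (λ.λ.1 0)
  →2  λ.λ.1 0

Answer: normal form = λ.λ.1 0  (in 2 steps)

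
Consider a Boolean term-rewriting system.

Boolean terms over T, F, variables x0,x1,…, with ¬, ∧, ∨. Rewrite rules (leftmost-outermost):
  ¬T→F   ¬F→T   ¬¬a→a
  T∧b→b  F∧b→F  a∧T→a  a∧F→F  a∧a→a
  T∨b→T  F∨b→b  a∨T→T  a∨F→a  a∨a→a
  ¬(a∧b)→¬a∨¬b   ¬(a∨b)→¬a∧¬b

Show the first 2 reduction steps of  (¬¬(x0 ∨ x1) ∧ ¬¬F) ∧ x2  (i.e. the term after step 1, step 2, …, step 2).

Answer: after 2 steps: ((x0 ∨ x1) ∧ F) ∧ x2

Reduction:
  start: (¬¬(x0 ∨ x1) ∧ ¬¬F) ∧ x2
  →1  ((x0 ∨ x1) ∧ ¬¬F) ∧ x2
  →2  ((x0 ∨ x1) ∧ F) ∧ x2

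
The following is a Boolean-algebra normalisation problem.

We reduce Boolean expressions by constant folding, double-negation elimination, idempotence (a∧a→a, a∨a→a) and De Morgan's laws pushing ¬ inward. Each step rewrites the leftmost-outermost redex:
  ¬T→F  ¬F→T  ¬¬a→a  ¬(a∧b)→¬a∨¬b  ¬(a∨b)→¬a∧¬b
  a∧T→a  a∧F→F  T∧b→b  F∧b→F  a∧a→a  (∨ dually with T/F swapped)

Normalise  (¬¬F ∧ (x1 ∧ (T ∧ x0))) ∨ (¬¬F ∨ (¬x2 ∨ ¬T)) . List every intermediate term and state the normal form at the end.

Answer: normal form = ¬x2  (in 7 steps)

Working:
  start: (¬¬F ∧ (x1 ∧ (T ∧ x0))) ∨ (¬¬F ∨ (¬x2 ∨ ¬T))
  step 1: (F ∧ (x1 ∧ (T ∧ x0))) ∨ (¬¬F ∨ (¬x2 ∨ ¬T))
  step 2: F ∨ (¬¬F ∨ (¬x2 ∨ ¬T))
  step 3: ¬¬F ∨ (¬x2 ∨ ¬T)
  step 4: F ∨ (¬x2 ∨ ¬T)
  step 5: ¬x2 ∨ ¬T
  step 6: ¬x2 ∨ F
  step 7: ¬x2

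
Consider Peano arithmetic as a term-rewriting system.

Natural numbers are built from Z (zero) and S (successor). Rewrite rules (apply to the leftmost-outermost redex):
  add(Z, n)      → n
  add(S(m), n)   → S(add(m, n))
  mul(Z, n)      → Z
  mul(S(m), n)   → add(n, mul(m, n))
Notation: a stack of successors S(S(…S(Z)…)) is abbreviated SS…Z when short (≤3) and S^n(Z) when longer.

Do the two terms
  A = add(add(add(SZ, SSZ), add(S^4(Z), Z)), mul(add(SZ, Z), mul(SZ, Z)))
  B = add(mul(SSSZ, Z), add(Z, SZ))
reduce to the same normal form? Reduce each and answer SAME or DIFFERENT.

Term A:
  start: add(add(add(SZ, SSZ), add(S^4(Z), Z)), mul(add(SZ, Z), mul(SZ, Z)))
  [1] add(add(S(add(Z, SSZ)), add(S^4(Z), Z)), mul(add(SZ, Z), mul(SZ, Z)))
  [2] add(S(add(add(Z, SSZ), add(S^4(Z), Z))), mul(add(SZ, Z), mul(SZ, Z)))
  [3] S(add(add(add(Z, SSZ), add(S^4(Z), Z)), mul(add(SZ, Z), mul(SZ, Z))))
  [4] S(add(add(SSZ, add(S^4(Z), Z)), mul(add(SZ, Z), mul(SZ, Z))))
  [5] S(add(S(add(SZ, add(S^4(Z), Z))), mul(add(SZ, Z), mul(SZ, Z))))
  [6] S(S(add(add(SZ, add(S^4(Z), Z)), mul(add(SZ, Z), mul(SZ, Z)))))
  [7] S(S(add(S(add(Z, add(S^4(Z), Z))), mul(add(SZ, Z), mul(SZ, Z)))))
  [8] S(S(S(add(add(Z, add(S^4(Z), Z)), mul(add(SZ, Z), mul(SZ, Z))))))
  [9] S(S(S(add(add(S^4(Z), Z), mul(add(SZ, Z), mul(SZ, Z))))))
  [10] S(S(S(add(S(add(SSSZ, Z)), mul(add(SZ, Z), mul(SZ, Z))))))
  [11] S(S(S(S(add(add(SSSZ, Z), mul(add(SZ, Z), mul(SZ, Z)))))))
  [12] S(S(S(S(add(S(add(SSZ, Z)), mul(add(SZ, Z), mul(SZ, Z)))))))
  [13] S(S(S(S(S(add(add(SSZ, Z), mul(add(SZ, Z), mul(SZ, Z))))))))
  [14] S(S(S(S(S(add(S(add(SZ, Z)), mul(add(SZ, Z), mul(SZ, Z))))))))
  [15] S(S(S(S(S(S(add(add(SZ, Z), mul(add(SZ, Z), mul(SZ, Z)))))))))
  [16] S(S(S(S(S(S(add(S(add(Z, Z)), mul(add(SZ, Z), mul(SZ, Z)))))))))
  [17] S(S(S(S(S(S(S(add(add(Z, Z), mul(add(SZ, Z), mul(SZ, Z))))))))))
  [18] S(S(S(S(S(S(S(add(Z, mul(add(SZ, Z), mul(SZ, Z))))))))))
  [19] S(S(S(S(S(S(S(mul(add(SZ, Z), mul(SZ, Z)))))))))
  [20] S(S(S(S(S(S(S(mul(S(add(Z, Z)), mul(SZ, Z)))))))))
  [21] S(S(S(S(S(S(S(add(mul(SZ, Z), mul(add(Z, Z), mul(SZ, Z))))))))))
  [22] S(S(S(S(S(S(S(add(add(Z, mul(Z, Z)), mul(add(Z, Z), mul(SZ, Z))))))))))
  [23] S(S(S(S(S(S(S(add(mul(Z, Z), mul(add(Z, Z), mul(SZ, Z))))))))))
  [24] S(S(S(S(S(S(S(add(Z, mul(add(Z, Z), mul(SZ, Z))))))))))
  [25] S(S(S(S(S(S(S(mul(add(Z, Z), mul(SZ, Z)))))))))
  [26] S(S(S(S(S(S(S(mul(Z, mul(SZ, Z)))))))))
  [27] S^7(Z)

Term B:
  start: add(mul(SSSZ, Z), add(Z, SZ))
  [1] add(add(Z, mul(SSZ, Z)), add(Z, SZ))
  [2] add(mul(SSZ, Z), add(Z, SZ))
  [3] add(add(Z, mul(SZ, Z)), add(Z, SZ))
  [4] add(mul(SZ, Z), add(Z, SZ))
  [5] add(add(Z, mul(Z, Z)), add(Z, SZ))
  [6] add(mul(Z, Z), add(Z, SZ))
  [7] add(Z, add(Z, SZ))
  [8] add(Z, SZ)
  [9] SZ

Answer: DIFFERENT — A ⇓ S^7(Z), B ⇓ SZ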